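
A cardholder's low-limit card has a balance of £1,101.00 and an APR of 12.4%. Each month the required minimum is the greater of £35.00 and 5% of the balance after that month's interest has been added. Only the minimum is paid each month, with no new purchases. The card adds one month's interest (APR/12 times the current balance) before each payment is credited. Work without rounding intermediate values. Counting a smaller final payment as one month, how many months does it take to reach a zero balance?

34 months

Monthly rate r = 12.4%/12 = 1.03333% = 0.0103333.
While 5% of the post-interest balance exceeds £35.00, each month B ← (B·(1+r))·(1 − 0.05), i.e. B shrinks by the factor (1+r)·0.95 = 0.95982.
This holds for months 1–12. Entering month 13 the balance is £673.05; 5% of the post-interest balance is now below £35.00, so the flat £35.00 minimum applies from here.
From month 13 a fixed £35.00 at rate r clears £673.05 in 22 more payments. Total: 12 + 22 = 34 months.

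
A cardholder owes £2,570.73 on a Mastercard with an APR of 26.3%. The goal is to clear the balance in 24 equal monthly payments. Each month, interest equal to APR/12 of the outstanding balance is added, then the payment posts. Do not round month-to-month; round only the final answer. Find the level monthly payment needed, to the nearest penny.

Monthly rate r = 26.3%/12 = 2.19167% = 0.0219167.
Level-payment amortization: P = B₀·r / (1 − (1+r)^(−n)) = 2570.73·0.0219167 / (1 − 1.02192^(−24)).
Denominator 1 − (1+r)^(−24) = 0.405668941.
P = 56.3418 / 0.405668941 ≈ 138.89.

£138.89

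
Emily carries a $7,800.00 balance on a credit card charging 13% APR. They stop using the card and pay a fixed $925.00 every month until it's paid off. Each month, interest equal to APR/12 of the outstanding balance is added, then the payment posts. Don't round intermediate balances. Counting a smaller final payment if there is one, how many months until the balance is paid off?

9 months

Monthly rate r = 13%/12 = 1.08333% = 0.0108333.
Recurrence: B ← B·(1+r) − $925.00.
Month 1: interest $84.50; balance after payment $6,959.50.
Month 2: interest $75.39; balance after payment $6,109.89.
Closed form: n = −ln(1 − rB₀/P)/ln(1+r) = −ln(0.90865)/ln(1.01083) ≈ 8.891, so the balance reaches zero during payment 9.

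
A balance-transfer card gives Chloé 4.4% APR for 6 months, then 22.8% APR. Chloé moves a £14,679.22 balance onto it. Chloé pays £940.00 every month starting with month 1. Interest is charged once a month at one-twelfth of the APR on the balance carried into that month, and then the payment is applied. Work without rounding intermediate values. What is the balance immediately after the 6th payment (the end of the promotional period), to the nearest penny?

£9,313.18

Promo months 1–6 at r₀ = 4.4%/12 = 0.00366667; months 7+ at r₁ = 22.8%/12 = 0.019.
After month 6: iterate B ← B·(1+r₀) − £940.00 for 6 months → £9,313.18.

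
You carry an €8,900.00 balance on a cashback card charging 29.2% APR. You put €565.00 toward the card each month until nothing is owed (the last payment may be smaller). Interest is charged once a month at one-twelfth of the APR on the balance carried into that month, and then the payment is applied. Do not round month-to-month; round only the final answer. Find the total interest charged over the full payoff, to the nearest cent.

€2,460.31

Monthly rate r = 29.2%/12 = 2.43333% = 0.0243333.
Payoff takes n = ⌈−ln(1 − rB₀/P)/ln(1+r)⌉ = ⌈20.106⌉ = 21 payments; the last is €60.31.
Total paid = 20·€565.00 + €60.31 = €11,360.31.
Total interest = total paid − principal = €11,360.31 − €8,900.00 = €2,460.31.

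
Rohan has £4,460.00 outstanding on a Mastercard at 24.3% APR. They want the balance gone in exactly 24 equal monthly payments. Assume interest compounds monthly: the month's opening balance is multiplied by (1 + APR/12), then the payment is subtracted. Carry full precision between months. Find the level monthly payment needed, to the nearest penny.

Monthly rate r = 24.3%/12 = 2.025% = 0.02025.
Level-payment amortization: P = B₀·r / (1 − (1+r)^(−n)) = 4460.00·0.02025 / (1 − 1.02025^(−24)).
Denominator 1 − (1+r)^(−24) = 0.381924516.
P = 90.315 / 0.381924516 ≈ 236.47.

£236.47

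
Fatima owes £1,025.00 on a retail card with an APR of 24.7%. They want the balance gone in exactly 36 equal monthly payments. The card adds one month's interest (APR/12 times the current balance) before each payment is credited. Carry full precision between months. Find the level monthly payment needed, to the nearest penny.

£40.59

Monthly rate r = 24.7%/12 = 2.05833% = 0.0205833.
Level-payment amortization: P = B₀·r / (1 − (1+r)^(−n)) = 1025.00·0.0205833 / (1 − 1.02058^(−36)).
Denominator 1 − (1+r)^(−36) = 0.519763666.
P = 21.0979 / 0.519763666 ≈ 40.59.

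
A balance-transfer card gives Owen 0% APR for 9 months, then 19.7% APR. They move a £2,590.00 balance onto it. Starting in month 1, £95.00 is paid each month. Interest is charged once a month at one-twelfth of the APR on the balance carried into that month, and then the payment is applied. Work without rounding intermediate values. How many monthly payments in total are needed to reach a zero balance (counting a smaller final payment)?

Promo months 1–9 at r₀ = 0%/12 = 0; months 10+ at r₁ = 19.7%/12 = 0.0164167.
After month 9 (no interest yet): B = £2,590.00 − 9·£95.00 = £1,735.00.
Then at r₁ with £95.00/mo: n₂ = −ln(1 − r₁·B/P)/ln(1+r₁) ≈ 21.89 → 22 more payments.

31 payments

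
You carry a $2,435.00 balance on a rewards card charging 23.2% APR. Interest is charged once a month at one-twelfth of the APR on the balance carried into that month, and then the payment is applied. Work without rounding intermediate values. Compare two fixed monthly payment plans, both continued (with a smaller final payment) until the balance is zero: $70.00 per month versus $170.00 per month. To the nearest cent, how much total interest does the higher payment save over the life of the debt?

Monthly rate r = 23.2%/12 = 1.93333% = 0.0193333.
At $70.00/mo: n = ⌈−ln(1 − rB₀/P)/ln(1+r)⌉ = 59 payments (last $21.01); total interest = total paid − $2,435.00 = $1,646.01.
At $170.00/mo: 17 payments (last $158.63); total interest $443.63.
Interest saved = $1,646.01 − $443.63 = $1,202.38.

$1,202.38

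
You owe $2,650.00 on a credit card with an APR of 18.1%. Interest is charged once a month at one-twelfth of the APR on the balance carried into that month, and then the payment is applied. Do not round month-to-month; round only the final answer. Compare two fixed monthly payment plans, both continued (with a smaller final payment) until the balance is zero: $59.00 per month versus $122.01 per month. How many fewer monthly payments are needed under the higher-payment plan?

Monthly rate r = 18.1%/12 = 1.50833% = 0.0150833.
At $59.00/mo: n = ⌈−ln(1 − rB₀/P)/ln(1+r)⌉ = 76 payments (last $34.64); total interest = total paid − $2,650.00 = $1,809.64.
At $122.01/mo: 27 payments (last $62.72); total interest $584.98.
Payments saved = 76 − 27 = 49.

49 fewer payments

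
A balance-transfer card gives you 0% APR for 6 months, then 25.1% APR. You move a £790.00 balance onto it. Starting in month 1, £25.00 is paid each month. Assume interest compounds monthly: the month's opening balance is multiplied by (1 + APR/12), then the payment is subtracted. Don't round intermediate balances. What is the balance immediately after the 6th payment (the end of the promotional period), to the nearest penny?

Promo months 1–6 at r₀ = 0%/12 = 0; months 7+ at r₁ = 25.1%/12 = 0.0209167.
After month 6 (no interest yet): B = £790.00 − 6·£25.00 = £640.00.

£640.00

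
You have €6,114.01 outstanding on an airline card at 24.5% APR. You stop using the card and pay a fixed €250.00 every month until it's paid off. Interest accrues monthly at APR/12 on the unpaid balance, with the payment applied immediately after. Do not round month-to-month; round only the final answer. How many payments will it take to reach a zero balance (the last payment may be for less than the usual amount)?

35 payments

Monthly rate r = 24.5%/12 = 2.04167% = 0.0204167.
Recurrence: B ← B·(1+r) − €250.00.
Month 1: interest €124.83; balance after payment €5,988.84.
Month 2: interest €122.27; balance after payment €5,861.11.
Closed form: n = −ln(1 − rB₀/P)/ln(1+r) = −ln(0.50069)/ln(1.02042) ≈ 34.227, so the balance reaches zero during payment 35.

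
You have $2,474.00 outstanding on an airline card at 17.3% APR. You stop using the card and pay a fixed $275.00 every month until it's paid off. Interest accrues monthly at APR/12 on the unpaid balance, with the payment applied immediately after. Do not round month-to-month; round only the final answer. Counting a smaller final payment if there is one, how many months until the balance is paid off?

10 payments

Monthly rate r = 17.3%/12 = 1.44167% = 0.0144167.
Recurrence: B ← B·(1+r) − $275.00.
Month 1: interest $35.67; balance after payment $2,234.67.
Month 2: interest $32.22; balance after payment $1,991.88.
Closed form: n = −ln(1 − rB₀/P)/ln(1+r) = −ln(0.8703)/ln(1.01442) ≈ 9.705, so the balance reaches zero during payment 10.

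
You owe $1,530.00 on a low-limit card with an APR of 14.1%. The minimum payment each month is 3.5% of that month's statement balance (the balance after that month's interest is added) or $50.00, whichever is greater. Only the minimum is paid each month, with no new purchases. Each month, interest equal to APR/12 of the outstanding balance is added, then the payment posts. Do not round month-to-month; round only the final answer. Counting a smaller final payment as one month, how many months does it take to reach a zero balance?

Monthly rate r = 14.1%/12 = 1.175% = 0.01175.
While 3.5% of the post-interest balance exceeds $50.00, each month B ← (B·(1+r))·(1 − 0.035), i.e. B shrinks by the factor (1+r)·0.965 = 0.97634.
This holds for months 1–4. Entering month 5 the balance is $1,390.25; 3.5% of the post-interest balance is now below $50.00, so the flat $50.00 minimum applies from here.
From month 5 a fixed $50.00 at rate r clears $1,390.25 in 34 more payments. Total: 4 + 34 = 38 months.

38 months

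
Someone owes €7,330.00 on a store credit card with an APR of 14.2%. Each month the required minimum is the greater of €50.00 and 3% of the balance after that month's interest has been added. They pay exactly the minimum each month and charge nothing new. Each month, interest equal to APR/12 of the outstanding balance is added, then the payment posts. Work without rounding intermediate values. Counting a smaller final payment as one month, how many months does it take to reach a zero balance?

122 months

Monthly rate r = 14.2%/12 = 1.18333% = 0.0118333.
While 3% of the post-interest balance exceeds €50.00, each month B ← (B·(1+r))·(1 − 0.03), i.e. B shrinks by the factor (1+r)·0.97 = 0.98148.
This holds for months 1–80. Entering month 81 the balance is €1,642.71; 3% of the post-interest balance is now below €50.00, so the flat €50.00 minimum applies from here.
From month 81 a fixed €50.00 at rate r clears €1,642.71 in 42 more payments. Total: 80 + 42 = 122 months.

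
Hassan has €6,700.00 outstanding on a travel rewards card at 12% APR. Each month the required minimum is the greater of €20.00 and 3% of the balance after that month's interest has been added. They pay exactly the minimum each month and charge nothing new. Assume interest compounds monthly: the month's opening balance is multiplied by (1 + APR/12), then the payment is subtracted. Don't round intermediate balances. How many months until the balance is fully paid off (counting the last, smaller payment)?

Monthly rate r = 12%/12 = 1% = 0.01.
While 3% of the post-interest balance exceeds €20.00, each month B ← (B·(1+r))·(1 − 0.03), i.e. B shrinks by the factor (1+r)·0.97 = 0.9797.
This holds for months 1–114. Entering month 115 the balance is €646.68; 3% of the post-interest balance is now below €20.00, so the flat €20.00 minimum applies from here.
From month 115 a fixed €20.00 at rate r clears €646.68 in 40 more payments. Total: 114 + 40 = 154 months.

154 months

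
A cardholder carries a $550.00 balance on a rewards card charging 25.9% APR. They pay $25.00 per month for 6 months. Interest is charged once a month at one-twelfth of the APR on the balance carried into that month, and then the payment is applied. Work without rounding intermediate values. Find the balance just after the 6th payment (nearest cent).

$466.85

Monthly rate r = 25.9%/12 = 2.15833% = 0.0215833.
Each month: B ← B·(1+r) − $25.00.
Month 1: interest $11.87; balance after payment $536.87.
Month 2: interest $11.59; balance after payment $523.46.
Month 3: interest $11.30; balance after payment $509.76.
Month 4: interest $11.00; balance after payment $495.76.
Month 5: interest $10.70; balance after payment $481.46.
Month 6: interest $10.39; balance after payment $466.85.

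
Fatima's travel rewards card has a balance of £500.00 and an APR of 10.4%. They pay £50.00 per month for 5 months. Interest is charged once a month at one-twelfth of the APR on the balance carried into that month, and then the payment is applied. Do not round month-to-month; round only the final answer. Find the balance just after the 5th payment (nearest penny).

£267.67

Monthly rate r = 10.4%/12 = 0.866667% = 0.00866667.
Each month: B ← B·(1+r) − £50.00.
Month 1: interest £4.33; balance after payment £454.33.
Month 2: interest £3.94; balance after payment £408.27.
Month 3: interest £3.54; balance after payment £361.81.
Month 4: interest £3.14; balance after payment £314.94.
Month 5: interest £2.73; balance after payment £267.67.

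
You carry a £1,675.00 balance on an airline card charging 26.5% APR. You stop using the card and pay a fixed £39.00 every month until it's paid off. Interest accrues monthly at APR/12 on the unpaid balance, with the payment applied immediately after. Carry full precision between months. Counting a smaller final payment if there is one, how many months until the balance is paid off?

136 payments

Monthly rate r = 26.5%/12 = 2.20833% = 0.0220833.
Recurrence: B ← B·(1+r) − £39.00.
Month 1: interest £36.99; balance after payment £1,672.99.
Month 2: interest £36.95; balance after payment £1,670.93.
Closed form: n = −ln(1 − rB₀/P)/ln(1+r) = −ln(0.051549)/ln(1.02208) ≈ 135.751, so the balance reaches zero during payment 136.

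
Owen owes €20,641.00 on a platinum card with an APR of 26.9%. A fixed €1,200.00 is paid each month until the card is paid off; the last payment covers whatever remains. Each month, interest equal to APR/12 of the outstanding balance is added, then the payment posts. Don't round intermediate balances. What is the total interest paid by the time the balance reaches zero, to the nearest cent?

€5,724.99

Monthly rate r = 26.9%/12 = 2.24167% = 0.0224167.
Payoff takes n = ⌈−ln(1 − rB₀/P)/ln(1+r)⌉ = ⌈21.971⌉ = 22 payments; the last is €1,165.99.
Total paid = 21·€1,200.00 + €1,165.99 = €26,365.99.
Total interest = total paid − principal = €26,365.99 − €20,641.00 = €5,724.99.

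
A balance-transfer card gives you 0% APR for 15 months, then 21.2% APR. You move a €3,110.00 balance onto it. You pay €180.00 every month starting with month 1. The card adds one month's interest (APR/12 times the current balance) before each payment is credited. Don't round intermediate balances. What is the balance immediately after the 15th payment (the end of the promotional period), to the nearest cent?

Promo months 1–15 at r₀ = 0%/12 = 0; months 16+ at r₁ = 21.2%/12 = 0.0176667.
After month 15 (no interest yet): B = €3,110.00 − 15·€180.00 = €410.00.

€410.00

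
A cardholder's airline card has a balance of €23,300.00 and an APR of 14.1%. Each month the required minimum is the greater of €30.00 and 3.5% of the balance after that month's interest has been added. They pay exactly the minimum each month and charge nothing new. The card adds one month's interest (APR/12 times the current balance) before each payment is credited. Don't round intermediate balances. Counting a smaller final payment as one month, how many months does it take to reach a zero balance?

Monthly rate r = 14.1%/12 = 1.175% = 0.01175.
While 3.5% of the post-interest balance exceeds €30.00, each month B ← (B·(1+r))·(1 − 0.035), i.e. B shrinks by the factor (1+r)·0.965 = 0.97634.
This holds for months 1–139. Entering month 140 the balance is €835.27; 3.5% of the post-interest balance is now below €30.00, so the flat €30.00 minimum applies from here.
From month 140 a fixed €30.00 at rate r clears €835.27 in 34 more payments. Total: 139 + 34 = 173 months.

173 months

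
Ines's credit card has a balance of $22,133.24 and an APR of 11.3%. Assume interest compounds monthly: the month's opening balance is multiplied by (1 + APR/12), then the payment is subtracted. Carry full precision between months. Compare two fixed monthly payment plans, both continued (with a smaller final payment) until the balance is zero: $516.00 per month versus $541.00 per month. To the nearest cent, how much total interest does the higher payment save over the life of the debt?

$399.89

Monthly rate r = 11.3%/12 = 0.941667% = 0.00941667.
At $516.00/mo: n = ⌈−ln(1 − rB₀/P)/ln(1+r)⌉ = 56 payments (last $104.03); total interest = total paid − $22,133.24 = $6,350.79.
At $541.00/mo: 52 payments (last $493.14); total interest $5,950.90.
Interest saved = $6,350.79 − $5,950.90 = $399.89.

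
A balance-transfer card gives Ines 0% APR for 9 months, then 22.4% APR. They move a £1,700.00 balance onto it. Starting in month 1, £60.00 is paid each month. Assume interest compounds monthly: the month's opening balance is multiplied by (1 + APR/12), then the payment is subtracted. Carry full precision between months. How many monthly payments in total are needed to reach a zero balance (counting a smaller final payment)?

Promo months 1–9 at r₀ = 0%/12 = 0; months 10+ at r₁ = 22.4%/12 = 0.0186667.
After month 9 (no interest yet): B = £1,700.00 − 9·£60.00 = £1,160.00.
Then at r₁ with £60.00/mo: n₂ = −ln(1 − r₁·B/P)/ln(1+r₁) ≈ 24.21 → 25 more payments.

34 payments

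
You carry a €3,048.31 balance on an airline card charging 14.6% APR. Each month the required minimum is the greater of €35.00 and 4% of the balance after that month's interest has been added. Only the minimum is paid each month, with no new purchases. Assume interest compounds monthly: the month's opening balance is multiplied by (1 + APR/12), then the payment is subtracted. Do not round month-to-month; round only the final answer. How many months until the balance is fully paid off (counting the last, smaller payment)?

Monthly rate r = 14.6%/12 = 1.21667% = 0.0121667.
While 4% of the post-interest balance exceeds €35.00, each month B ← (B·(1+r))·(1 − 0.04), i.e. B shrinks by the factor (1+r)·0.96 = 0.97168.
This holds for months 1–44. Entering month 45 the balance is €861.16; 4% of the post-interest balance is now below €35.00, so the flat €35.00 minimum applies from here.
From month 45 a fixed €35.00 at rate r clears €861.16 in 30 more payments. Total: 44 + 30 = 74 months.

74 months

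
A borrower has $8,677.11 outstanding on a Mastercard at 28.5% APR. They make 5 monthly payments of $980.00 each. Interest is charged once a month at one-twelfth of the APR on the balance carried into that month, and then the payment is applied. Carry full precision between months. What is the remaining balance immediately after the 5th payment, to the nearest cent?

$4,619.29

Monthly rate r = 28.5%/12 = 2.375% = 0.02375.
Each month: B ← B·(1+r) − $980.00.
Month 1: interest $206.08; balance after payment $7,903.19.
Month 2: interest $187.70; balance after payment $7,110.89.
Month 3: interest $168.88; balance after payment $6,299.78.
Month 4: interest $149.62; balance after payment $5,469.40.
Month 5: interest $129.90; balance after payment $4,619.29.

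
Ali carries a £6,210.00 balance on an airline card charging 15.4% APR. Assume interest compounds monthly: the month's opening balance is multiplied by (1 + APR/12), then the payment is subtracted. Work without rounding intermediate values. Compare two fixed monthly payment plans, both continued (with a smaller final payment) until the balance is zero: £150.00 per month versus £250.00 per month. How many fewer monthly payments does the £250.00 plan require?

29 fewer payments

Monthly rate r = 15.4%/12 = 1.28333% = 0.0128333.
At £150.00/mo: n = ⌈−ln(1 − rB₀/P)/ln(1+r)⌉ = 60 payments (last £64.26); total interest = total paid − £6,210.00 = £2,704.26.
At £250.00/mo: 31 payments (last £26.02); total interest £1,316.02.
Payments saved = 60 − 31 = 29.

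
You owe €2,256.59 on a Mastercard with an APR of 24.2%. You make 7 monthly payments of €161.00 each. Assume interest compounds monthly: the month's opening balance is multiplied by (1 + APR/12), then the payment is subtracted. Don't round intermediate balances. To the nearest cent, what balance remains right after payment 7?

€1,397.56

Monthly rate r = 24.2%/12 = 2.01667% = 0.0201667.
Each month: B ← B·(1+r) − €161.00.
Month 1: interest €45.51; balance after payment €2,141.10.
Month 2: interest €43.18; balance after payment €2,023.28.
Month 3: interest €40.80; balance after payment €1,903.08.
Month 4: interest €38.38; balance after payment €1,780.46.
Month 5: interest €35.91; balance after payment €1,655.36.
Month 6: interest €33.38; balance after payment €1,527.75.
Month 7: interest €30.81; balance after payment €1,397.56.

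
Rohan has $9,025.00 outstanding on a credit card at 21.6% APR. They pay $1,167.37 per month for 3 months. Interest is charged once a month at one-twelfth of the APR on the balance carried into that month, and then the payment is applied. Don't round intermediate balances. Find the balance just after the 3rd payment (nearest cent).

Monthly rate r = 21.6%/12 = 1.8% = 0.018.
Each month: B ← B·(1+r) − $1,167.37.
Month 1: interest $162.45; balance after payment $8,020.08.
Month 2: interest $144.36; balance after payment $6,997.07.
Month 3: interest $125.95; balance after payment $5,955.65.

$5,955.65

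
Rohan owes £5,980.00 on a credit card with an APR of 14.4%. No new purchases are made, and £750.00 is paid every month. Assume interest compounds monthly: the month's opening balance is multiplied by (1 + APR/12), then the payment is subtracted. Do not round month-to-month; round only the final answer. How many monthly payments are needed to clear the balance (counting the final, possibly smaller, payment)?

9 months

Monthly rate r = 14.4%/12 = 1.2% = 0.012.
Recurrence: B ← B·(1+r) − £750.00.
Month 1: interest £71.76; balance after payment £5,301.76.
Month 2: interest £63.62; balance after payment £4,615.38.
Closed form: n = −ln(1 − rB₀/P)/ln(1+r) = −ln(0.90432)/ln(1.012) ≈ 8.431, so the balance reaches zero during payment 9.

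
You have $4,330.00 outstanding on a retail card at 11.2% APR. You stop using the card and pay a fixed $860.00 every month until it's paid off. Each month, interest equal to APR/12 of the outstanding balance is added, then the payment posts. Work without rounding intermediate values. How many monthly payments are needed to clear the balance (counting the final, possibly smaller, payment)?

6 payments

Monthly rate r = 11.2%/12 = 0.933333% = 0.00933333.
Recurrence: B ← B·(1+r) − $860.00.
Month 1: interest $40.41; balance after payment $3,510.41.
Month 2: interest $32.76; balance after payment $2,683.18.
Month 3: interest $25.04; balance after payment $1,848.22.
Month 4: interest $17.25; balance after payment $1,005.47.
Month 5: interest $9.38; balance after payment $154.85.
Month 6: interest $1.45; balance after payment $0.00.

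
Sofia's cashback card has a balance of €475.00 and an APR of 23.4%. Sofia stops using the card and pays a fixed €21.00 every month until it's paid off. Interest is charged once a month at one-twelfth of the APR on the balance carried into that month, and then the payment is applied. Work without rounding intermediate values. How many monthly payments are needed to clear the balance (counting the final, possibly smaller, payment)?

Monthly rate r = 23.4%/12 = 1.95% = 0.0195.
Recurrence: B ← B·(1+r) − €21.00.
Month 1: interest €9.26; balance after payment €463.26.
Month 2: interest €9.03; balance after payment €451.30.
Closed form: n = −ln(1 − rB₀/P)/ln(1+r) = −ln(0.55893)/ln(1.0195) ≈ 30.122, so the balance reaches zero during payment 31.

31 payments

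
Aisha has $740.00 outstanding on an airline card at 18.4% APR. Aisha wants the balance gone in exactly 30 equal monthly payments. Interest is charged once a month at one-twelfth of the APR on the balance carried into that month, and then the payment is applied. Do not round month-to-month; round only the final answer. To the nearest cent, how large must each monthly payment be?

$30.96

Monthly rate r = 18.4%/12 = 1.53333% = 0.0153333.
Level-payment amortization: P = B₀·r / (1 − (1+r)^(−n)) = 740.00·0.0153333 / (1 − 1.01533^(−30)).
Denominator 1 − (1+r)^(−30) = 0.366508676.
P = 11.3467 / 0.366508676 ≈ 30.96.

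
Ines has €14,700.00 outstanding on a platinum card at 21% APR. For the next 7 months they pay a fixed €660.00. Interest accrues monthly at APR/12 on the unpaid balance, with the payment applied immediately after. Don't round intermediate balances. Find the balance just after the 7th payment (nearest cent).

Monthly rate r = 21%/12 = 1.75% = 0.0175.
Each month: B ← B·(1+r) − €660.00.
Month 1: interest €257.25; balance after payment €14,297.25.
Month 2: interest €250.20; balance after payment €13,887.45.
Month 3: interest €243.03; balance after payment €13,470.48.
Month 4: interest €235.73; balance after payment €13,046.22.
Month 5: interest €228.31; balance after payment €12,614.52.
Month 6: interest €220.75; balance after payment €12,175.28.
Month 7: interest €213.07; balance after payment €11,728.35.

€11,728.35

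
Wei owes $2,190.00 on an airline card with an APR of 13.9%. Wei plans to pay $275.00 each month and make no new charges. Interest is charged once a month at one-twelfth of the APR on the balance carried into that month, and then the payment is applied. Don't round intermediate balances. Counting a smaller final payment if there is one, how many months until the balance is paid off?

Monthly rate r = 13.9%/12 = 1.15833% = 0.0115833.
Recurrence: B ← B·(1+r) − $275.00.
Month 1: interest $25.37; balance after payment $1,940.37.
Month 2: interest $22.48; balance after payment $1,687.84.
Closed form: n = −ln(1 − rB₀/P)/ln(1+r) = −ln(0.90775)/ln(1.01158) ≈ 8.404, so the balance reaches zero during payment 9.

9 payments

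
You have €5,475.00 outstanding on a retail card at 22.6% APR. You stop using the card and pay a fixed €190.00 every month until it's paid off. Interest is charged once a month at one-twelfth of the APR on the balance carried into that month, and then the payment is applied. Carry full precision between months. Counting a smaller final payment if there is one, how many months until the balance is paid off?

Monthly rate r = 22.6%/12 = 1.88333% = 0.0188333.
Recurrence: B ← B·(1+r) − €190.00.
Month 1: interest €103.11; balance after payment €5,388.11.
Month 2: interest €101.48; balance after payment €5,299.59.
Closed form: n = −ln(1 − rB₀/P)/ln(1+r) = −ln(0.4573)/ln(1.01883) ≈ 41.934, so the balance reaches zero during payment 42.

42 months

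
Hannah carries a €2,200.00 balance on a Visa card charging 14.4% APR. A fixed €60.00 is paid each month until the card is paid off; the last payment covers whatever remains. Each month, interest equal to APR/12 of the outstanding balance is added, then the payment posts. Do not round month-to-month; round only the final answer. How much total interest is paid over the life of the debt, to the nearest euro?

Monthly rate r = 14.4%/12 = 1.2% = 0.012.
Payoff takes n = ⌈−ln(1 − rB₀/P)/ln(1+r)⌉ = ⌈48.608⌉ = 49 payments; the last is €36.54.
Total paid = 48·€60.00 + €36.54 = €2,916.54.
Total interest = total paid − principal = €2,916.54 − €2,200.00 = €716.54.

€717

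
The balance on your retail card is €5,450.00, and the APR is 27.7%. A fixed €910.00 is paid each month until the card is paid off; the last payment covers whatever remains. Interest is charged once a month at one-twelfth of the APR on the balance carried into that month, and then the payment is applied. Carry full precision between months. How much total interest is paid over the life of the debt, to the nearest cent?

Monthly rate r = 27.7%/12 = 2.30833% = 0.0230833.
Payoff takes n = ⌈−ln(1 − rB₀/P)/ln(1+r)⌉ = ⌈6.520⌉ = 7 payments; the last is €475.52.
Total paid = 6·€910.00 + €475.52 = €5,935.52.
Total interest = total paid − principal = €5,935.52 − €5,450.00 = €485.52.

€485.52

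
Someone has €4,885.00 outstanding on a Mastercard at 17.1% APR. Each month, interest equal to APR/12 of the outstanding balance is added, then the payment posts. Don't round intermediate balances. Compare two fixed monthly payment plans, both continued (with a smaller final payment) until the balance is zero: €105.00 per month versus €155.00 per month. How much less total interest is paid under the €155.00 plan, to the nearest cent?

€1,539.37

Monthly rate r = 17.1%/12 = 1.425% = 0.01425.
At €105.00/mo: n = ⌈−ln(1 − rB₀/P)/ln(1+r)⌉ = 77 payments (last €90.70); total interest = total paid − €4,885.00 = €3,185.70.
At €155.00/mo: 43 payments (last €21.33); total interest €1,646.33.
Interest saved = €3,185.70 − €1,646.33 = €1,539.37.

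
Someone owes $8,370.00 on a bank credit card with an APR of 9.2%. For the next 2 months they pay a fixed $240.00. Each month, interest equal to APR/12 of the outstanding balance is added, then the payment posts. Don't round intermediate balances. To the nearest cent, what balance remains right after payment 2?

$8,016.99

Monthly rate r = 9.2%/12 = 0.766667% = 0.00766667.
Each month: B ← B·(1+r) − $240.00.
Month 1: interest $64.17; balance after payment $8,194.17.
Month 2: interest $62.82; balance after payment $8,016.99.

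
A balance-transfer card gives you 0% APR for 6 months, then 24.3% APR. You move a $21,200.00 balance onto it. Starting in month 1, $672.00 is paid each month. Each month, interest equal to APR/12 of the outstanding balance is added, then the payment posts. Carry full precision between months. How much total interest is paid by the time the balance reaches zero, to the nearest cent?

Promo months 1–6 at r₀ = 0%/12 = 0; months 7+ at r₁ = 24.3%/12 = 0.02025.
After month 6 (no interest yet): B = $21,200.00 − 6·$672.00 = $17,168.00.
Then at r₁ with $672.00/mo: n₂ = −ln(1 − r₁·B/P)/ln(1+r₁) ≈ 36.34 → 37 more payments.
Total paid = 42·$672.00 + $226.90 = $28,450.90; interest = $28,450.90 − $21,200.00 = $7,250.90.

$7,250.90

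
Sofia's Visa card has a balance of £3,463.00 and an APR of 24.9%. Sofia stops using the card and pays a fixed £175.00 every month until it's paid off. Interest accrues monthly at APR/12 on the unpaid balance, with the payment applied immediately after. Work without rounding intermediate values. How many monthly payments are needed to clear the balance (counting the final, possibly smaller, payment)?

26 payments

Monthly rate r = 24.9%/12 = 2.075% = 0.02075.
Recurrence: B ← B·(1+r) − £175.00.
Month 1: interest £71.86; balance after payment £3,359.86.
Month 2: interest £69.72; balance after payment £3,254.57.
Closed form: n = −ln(1 − rB₀/P)/ln(1+r) = −ln(0.58939)/ln(1.02075) ≈ 25.742, so the balance reaches zero during payment 26.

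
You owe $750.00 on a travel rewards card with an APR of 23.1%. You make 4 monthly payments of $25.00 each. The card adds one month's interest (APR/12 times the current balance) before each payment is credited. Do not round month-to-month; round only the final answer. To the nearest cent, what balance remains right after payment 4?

$706.51

Monthly rate r = 23.1%/12 = 1.925% = 0.01925.
Each month: B ← B·(1+r) − $25.00.
Month 1: interest $14.44; balance after payment $739.44.
Month 2: interest $14.23; balance after payment $728.67.
Month 3: interest $14.03; balance after payment $717.70.
Month 4: interest $13.82; balance after payment $706.51.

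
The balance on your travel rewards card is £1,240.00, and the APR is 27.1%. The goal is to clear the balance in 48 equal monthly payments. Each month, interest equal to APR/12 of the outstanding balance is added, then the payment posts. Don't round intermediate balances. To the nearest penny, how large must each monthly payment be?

£42.58

Monthly rate r = 27.1%/12 = 2.25833% = 0.0225833.
Level-payment amortization: P = B₀·r / (1 − (1+r)^(−n)) = 1240.00·0.0225833 / (1 − 1.02258^(−48)).
Denominator 1 − (1+r)^(−48) = 0.657656633.
P = 28.0033 / 0.657656633 ≈ 42.58.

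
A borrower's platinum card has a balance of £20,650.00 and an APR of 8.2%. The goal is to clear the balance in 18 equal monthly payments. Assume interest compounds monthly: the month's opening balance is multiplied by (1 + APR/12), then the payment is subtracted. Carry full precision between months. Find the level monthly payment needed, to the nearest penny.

Monthly rate r = 8.2%/12 = 0.683333% = 0.00683333.
Level-payment amortization: P = B₀·r / (1 − (1+r)^(−n)) = 20650.00·0.00683333 / (1 − 1.00683^(−18)).
Denominator 1 − (1+r)^(−18) = 0.115366333.
P = 141.108 / 0.115366333 ≈ 1223.13.

£1,223.13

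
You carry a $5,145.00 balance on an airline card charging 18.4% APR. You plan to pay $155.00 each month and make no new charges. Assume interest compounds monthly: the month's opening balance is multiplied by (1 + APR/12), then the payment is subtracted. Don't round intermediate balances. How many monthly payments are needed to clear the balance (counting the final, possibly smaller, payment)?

Monthly rate r = 18.4%/12 = 1.53333% = 0.0153333.
Recurrence: B ← B·(1+r) − $155.00.
Month 1: interest $78.89; balance after payment $5,068.89.
Month 2: interest $77.72; balance after payment $4,991.61.
Closed form: n = −ln(1 − rB₀/P)/ln(1+r) = −ln(0.49103)/ln(1.01533) ≈ 46.740, so the balance reaches zero during payment 47.

47 months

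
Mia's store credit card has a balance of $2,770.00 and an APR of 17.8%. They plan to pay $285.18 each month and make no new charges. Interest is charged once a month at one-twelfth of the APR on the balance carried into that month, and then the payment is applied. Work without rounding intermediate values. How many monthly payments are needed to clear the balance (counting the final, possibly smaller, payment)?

Monthly rate r = 17.8%/12 = 1.48333% = 0.0148333.
Recurrence: B ← B·(1+r) − $285.18.
Month 1: interest $41.09; balance after payment $2,525.91.
Month 2: interest $37.47; balance after payment $2,278.20.
Closed form: n = −ln(1 − rB₀/P)/ln(1+r) = −ln(0.85592)/ln(1.01483) ≈ 10.566, so the balance reaches zero during payment 11.

11 payments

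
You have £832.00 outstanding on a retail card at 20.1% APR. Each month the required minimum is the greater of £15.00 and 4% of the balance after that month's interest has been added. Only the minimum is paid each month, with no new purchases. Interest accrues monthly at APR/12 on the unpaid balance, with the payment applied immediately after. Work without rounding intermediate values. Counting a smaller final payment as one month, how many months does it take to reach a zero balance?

Monthly rate r = 20.1%/12 = 1.675% = 0.01675.
While 4% of the post-interest balance exceeds £15.00, each month B ← (B·(1+r))·(1 − 0.04), i.e. B shrinks by the factor (1+r)·0.96 = 0.97608.
This holds for months 1–34. Entering month 35 the balance is £365.28; 4% of the post-interest balance is now below £15.00, so the flat £15.00 minimum applies from here.
From month 35 a fixed £15.00 at rate r clears £365.28 in 32 more payments. Total: 34 + 32 = 66 months.

66 months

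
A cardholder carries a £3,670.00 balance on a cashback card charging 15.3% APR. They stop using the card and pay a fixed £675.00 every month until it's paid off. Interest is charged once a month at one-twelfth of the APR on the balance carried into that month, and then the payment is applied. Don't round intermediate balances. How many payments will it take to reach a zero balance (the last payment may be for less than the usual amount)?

6 months

Monthly rate r = 15.3%/12 = 1.275% = 0.01275.
Recurrence: B ← B·(1+r) − £675.00.
Month 1: interest £46.79; balance after payment £3,041.79.
Month 2: interest £38.78; balance after payment £2,405.58.
Month 3: interest £30.67; balance after payment £1,761.25.
Month 4: interest £22.46; balance after payment £1,108.70.
Month 5: interest £14.14; balance after payment £447.84.
Month 6: interest £5.71; balance after payment £0.00.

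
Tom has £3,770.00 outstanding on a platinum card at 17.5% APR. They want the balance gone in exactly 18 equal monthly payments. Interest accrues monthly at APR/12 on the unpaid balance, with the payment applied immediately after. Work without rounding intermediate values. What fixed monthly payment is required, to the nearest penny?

£239.65

Monthly rate r = 17.5%/12 = 1.45833% = 0.0145833.
Level-payment amortization: P = B₀·r / (1 − (1+r)^(−n)) = 3770.00·0.0145833 / (1 − 1.01458^(−18)).
Denominator 1 − (1+r)^(−18) = 0.229414255.
P = 54.9792 / 0.229414255 ≈ 239.65.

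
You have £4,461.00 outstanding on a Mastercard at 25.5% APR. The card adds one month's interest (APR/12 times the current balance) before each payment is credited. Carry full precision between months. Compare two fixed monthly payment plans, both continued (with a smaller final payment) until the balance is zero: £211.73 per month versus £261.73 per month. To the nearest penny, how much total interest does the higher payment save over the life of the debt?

Monthly rate r = 25.5%/12 = 2.125% = 0.02125.
At £211.73/mo: n = ⌈−ln(1 − rB₀/P)/ln(1+r)⌉ = 29 payments (last £50.12); total interest = total paid − £4,461.00 = £1,517.56.
At £261.73/mo: 22 payments (last £101.99); total interest £1,137.32.
Interest saved = £1,517.56 − £1,137.32 = £380.24.

£380.24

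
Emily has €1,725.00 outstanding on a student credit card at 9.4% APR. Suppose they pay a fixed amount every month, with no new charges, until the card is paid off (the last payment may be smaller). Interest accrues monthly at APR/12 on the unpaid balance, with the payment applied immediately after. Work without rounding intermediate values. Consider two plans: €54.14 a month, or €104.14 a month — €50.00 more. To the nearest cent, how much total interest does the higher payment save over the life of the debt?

Monthly rate r = 9.4%/12 = 0.783333% = 0.00783333.
At €54.14/mo: n = ⌈−ln(1 − rB₀/P)/ln(1+r)⌉ = 37 payments (last €43.24); total interest = total paid − €1,725.00 = €267.28.
At €104.14/mo: 18 payments (last €84.55); total interest €129.93.
Interest saved = €267.28 − €129.93 = €137.35.

€137.35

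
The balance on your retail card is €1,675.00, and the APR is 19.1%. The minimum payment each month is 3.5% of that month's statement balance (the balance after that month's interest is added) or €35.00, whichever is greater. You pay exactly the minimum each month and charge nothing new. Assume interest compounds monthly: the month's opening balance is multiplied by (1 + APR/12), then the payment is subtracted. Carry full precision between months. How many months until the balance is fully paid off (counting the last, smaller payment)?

65 months

Monthly rate r = 19.1%/12 = 1.59167% = 0.0159167.
While 3.5% of the post-interest balance exceeds €35.00, each month B ← (B·(1+r))·(1 − 0.035), i.e. B shrinks by the factor (1+r)·0.965 = 0.98036.
This holds for months 1–27. Entering month 28 the balance is €980.44; 3.5% of the post-interest balance is now below €35.00, so the flat €35.00 minimum applies from here.
From month 28 a fixed €35.00 at rate r clears €980.44 in 38 more payments. Total: 27 + 38 = 65 months.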